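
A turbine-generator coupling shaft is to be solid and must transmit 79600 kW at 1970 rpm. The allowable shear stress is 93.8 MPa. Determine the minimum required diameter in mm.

ω = 2π·1970/60 = 206.3 rad/s, so T = P/ω = 79600×10³ / 206.3 = 385800 N·m.
For a solid shaft τ_max = 16T/(πd³), so d = (16T/(π τ_allow))^(1/3) = (16·385800/(π·9.38×10^7))^(1/3) = 0.2757 m.

276 mm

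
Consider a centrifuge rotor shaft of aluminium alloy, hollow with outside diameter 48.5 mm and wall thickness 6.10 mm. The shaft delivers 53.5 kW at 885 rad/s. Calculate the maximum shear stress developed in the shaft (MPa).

3.93 MPa

ω = 885 rad/s, so T = P/ω = 53.5×10³ / 885.0 = 60.45 N·m.
J = π(d_o⁴ − d_i⁴)/32 = π(0.0485⁴ − 0.0363⁴)/32 = 3.727×10^-7 m⁴.
τ_max = T·r/J = 60.45 × 0.0243 / 3.727×10^-7 = 3.933×10^6 Pa.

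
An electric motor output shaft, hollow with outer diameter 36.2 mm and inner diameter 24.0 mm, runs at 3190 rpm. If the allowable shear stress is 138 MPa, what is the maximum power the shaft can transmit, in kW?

346 kW

J = π(d_o⁴ − d_i⁴)/32 = π(0.0362⁴ − 0.0240⁴)/32 = 1.360×10^-7 m⁴.
T_max = τ_allow·J/r = 1.38×10^8 × 1.360×10^-7 / 0.0181 = 1037 N·m.
ω = 2π·3190/60 = 334.1 rad/s, so P_max = T_max·ω = 3.464×10^5 W.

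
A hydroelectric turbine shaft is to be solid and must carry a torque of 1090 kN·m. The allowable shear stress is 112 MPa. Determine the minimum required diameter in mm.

For a solid shaft τ_max = 16T/(πd³), so d = (16T/(π τ_allow))^(1/3) = (16·1.090e6/(π·1.12×10^8))^(1/3) = 0.3673 m.

367 mm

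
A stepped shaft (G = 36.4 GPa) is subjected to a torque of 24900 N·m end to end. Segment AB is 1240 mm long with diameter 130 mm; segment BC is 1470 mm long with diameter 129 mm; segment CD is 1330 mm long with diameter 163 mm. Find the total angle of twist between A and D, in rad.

J_AB = π(0.130)⁴/32 = 2.80×10^-5 m⁴; J_BC = π(0.129)⁴/32 = 2.72×10^-5 m⁴; J_CD = π(0.163)⁴/32 = 6.93×10^-5 m⁴.
θ = (T/G)·Σ L_i/J_i = (24900/36.4×10⁹)·(1.24/2.80×10^-5 + 1.47/2.72×10^-5 + 1.33/6.93×10^-5) = 0.08037 rad.

0.0804 rad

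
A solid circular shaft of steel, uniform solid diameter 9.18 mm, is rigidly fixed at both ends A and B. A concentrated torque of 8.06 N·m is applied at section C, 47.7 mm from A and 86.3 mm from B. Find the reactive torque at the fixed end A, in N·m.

With uniform GJ and both ends fixed, compatibility θ_AC = θ_CB gives T_A·a = T_B·b, together with T_A + T_B = T₀.
T_A = T₀·b/(a+b) = 8.060·86.3/134.0 = 5.191 N·m; T_B = 2.869 N·m.

5.19 N·m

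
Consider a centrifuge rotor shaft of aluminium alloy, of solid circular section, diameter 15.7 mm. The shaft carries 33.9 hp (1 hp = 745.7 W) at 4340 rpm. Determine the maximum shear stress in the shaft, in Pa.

ω = 2π·4340/60 = 454.5 rad/s, so T = P/ω = 33.9×745.7 / 454.5 = 55.62 N·m.
J = πd⁴/32 = π(0.0157)⁴/32 = 5.965×10^-9 m⁴.
τ_max = T·r/J = 55.62 × 0.00785 / 5.965×10^-9 = 7.320×10^7 Pa.

7.32e7 Pa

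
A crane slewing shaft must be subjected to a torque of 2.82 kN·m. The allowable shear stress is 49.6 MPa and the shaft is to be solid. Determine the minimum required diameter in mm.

For a solid shaft τ_max = 16T/(πd³), so d = (16T/(π τ_allow))^(1/3) = (16·2820/(π·4.96×10^7))^(1/3) = 0.06616 m.

66.2 mm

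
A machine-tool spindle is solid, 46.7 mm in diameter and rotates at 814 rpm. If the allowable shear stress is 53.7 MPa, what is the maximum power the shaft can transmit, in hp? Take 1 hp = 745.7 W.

123 hp

J = πd⁴/32 = π(0.0467)⁴/32 = 4.669×10^-7 m⁴.
T_max = τ_allow·J/r = 5.37×10^7 × 4.669×10^-7 / 0.0234 = 1074 N·m.
ω = 2π·814/60 = 85.24 rad/s, so P_max = T_max·ω = 9.154×10^4 W.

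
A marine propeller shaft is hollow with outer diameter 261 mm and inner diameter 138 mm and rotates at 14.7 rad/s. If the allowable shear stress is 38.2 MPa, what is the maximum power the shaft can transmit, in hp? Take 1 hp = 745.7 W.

J = π(d_o⁴ − d_i⁴)/32 = π(0.261⁴ − 0.138⁴)/32 = 4.200×10^-4 m⁴.
T_max = τ_allow·J/r = 3.82×10^7 × 4.200×10^-4 / 0.131 = 122900 N·m.
ω = 14.7 rad/s, so P_max = T_max·ω = 1.807×10^6 W.

2420 hp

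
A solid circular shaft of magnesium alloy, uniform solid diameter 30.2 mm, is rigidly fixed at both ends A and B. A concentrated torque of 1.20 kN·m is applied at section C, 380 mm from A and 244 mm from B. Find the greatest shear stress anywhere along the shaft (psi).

19600 psi

With uniform GJ and both ends fixed, compatibility θ_AC = θ_CB gives T_A·a = T_B·b, together with T_A + T_B = T₀.
T_A = T₀·b/(a+b) = 1200·244/624.0 = 469.2 N·m; T_B = 730.8 N·m.
τ in each portion: τ_AC = 8.68×10^7 Pa, τ_CB = 1.35×10^8 Pa; maximum is in CB.
τ_max = T_CB·r/J = 730.8·0.0151/8.17×10^-8 = 1.351×10^8 Pa.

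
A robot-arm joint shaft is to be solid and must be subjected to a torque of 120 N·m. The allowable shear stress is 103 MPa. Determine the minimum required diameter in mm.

18.1 mm

For a solid shaft τ_max = 16T/(πd³), so d = (16T/(π τ_allow))^(1/3) = (16·120.0/(π·1.03×10^8))^(1/3) = 0.01810 m.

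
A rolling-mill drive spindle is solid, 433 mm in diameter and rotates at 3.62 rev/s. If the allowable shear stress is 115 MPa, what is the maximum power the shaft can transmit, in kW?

J = πd⁴/32 = π(0.433)⁴/32 = 3.451×10^-3 m⁴.
T_max = τ_allow·J/r = 1.15×10^8 × 3.451×10^-3 / 0.216 = 1.833e6 N·m.
ω = 2π·3.62 = 22.75 rad/s, so P_max = T_max·ω = 4.169×10^7 W.

41700 kW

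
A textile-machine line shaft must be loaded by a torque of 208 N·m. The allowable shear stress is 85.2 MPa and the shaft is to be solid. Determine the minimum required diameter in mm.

For a solid shaft τ_max = 16T/(πd³), so d = (16T/(π τ_allow))^(1/3) = (16·208.0/(π·8.52×10^7))^(1/3) = 0.02317 m.

23.2 mm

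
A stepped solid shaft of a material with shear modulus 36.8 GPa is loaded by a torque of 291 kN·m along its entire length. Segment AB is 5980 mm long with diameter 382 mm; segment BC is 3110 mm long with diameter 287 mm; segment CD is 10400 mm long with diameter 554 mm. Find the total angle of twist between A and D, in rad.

0.0684 rad

J_AB = π(0.382)⁴/32 = 2.09×10^-3 m⁴; J_BC = π(0.287)⁴/32 = 6.66×10^-4 m⁴; J_CD = π(0.554)⁴/32 = 9.25×10^-3 m⁴.
θ = (T/G)·Σ L_i/J_i = (291000/36.8×10⁹)·(5.98/2.09×10^-3 + 3.11/6.66×10^-4 + 10.4/9.25×10^-3) = 0.06843 rad.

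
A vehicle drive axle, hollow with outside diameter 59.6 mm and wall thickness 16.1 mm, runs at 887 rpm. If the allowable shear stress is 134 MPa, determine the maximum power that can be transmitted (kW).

494 kW

J = π(d_o⁴ − d_i⁴)/32 = π(0.0596⁴ − 0.0274⁴)/32 = 1.183×10^-6 m⁴.
T_max = τ_allow·J/r = 1.34×10^8 × 1.183×10^-6 / 0.0298 = 5321 N·m.
ω = 2π·887/60 = 92.89 rad/s, so P_max = T_max·ω = 4.943×10^5 W.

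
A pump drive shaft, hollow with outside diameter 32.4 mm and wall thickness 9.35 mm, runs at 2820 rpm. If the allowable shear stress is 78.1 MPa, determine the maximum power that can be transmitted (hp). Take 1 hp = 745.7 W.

J = π(d_o⁴ − d_i⁴)/32 = π(0.0324⁴ − 0.0137⁴)/32 = 1.047×10^-7 m⁴.
T_max = τ_allow·J/r = 7.81×10^7 × 1.047×10^-7 / 0.0162 = 504.9 N·m.
ω = 2π·2820/60 = 295.3 rad/s, so P_max = T_max·ω = 1.491×10^5 W.

200 hp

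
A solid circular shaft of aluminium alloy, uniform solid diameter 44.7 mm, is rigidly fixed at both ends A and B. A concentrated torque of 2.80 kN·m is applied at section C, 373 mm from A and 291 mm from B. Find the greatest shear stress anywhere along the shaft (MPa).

With uniform GJ and both ends fixed, compatibility θ_AC = θ_CB gives T_A·a = T_B·b, together with T_A + T_B = T₀.
T_A = T₀·b/(a+b) = 2800·291/664.0 = 1227 N·m; T_B = 1573 N·m.
τ in each portion: τ_AC = 7.00×10^7 Pa, τ_CB = 8.97×10^7 Pa; maximum is in CB.
τ_max = T_CB·r/J = 1573·0.0224/3.92×10^-7 = 8.969×10^7 Pa.

89.7 MPa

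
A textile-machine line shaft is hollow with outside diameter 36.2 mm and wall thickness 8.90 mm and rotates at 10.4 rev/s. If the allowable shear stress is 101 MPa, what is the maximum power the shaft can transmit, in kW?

57.4 kW

J = π(d_o⁴ − d_i⁴)/32 = π(0.0362⁴ − 0.0184⁴)/32 = 1.573×10^-7 m⁴.
T_max = τ_allow·J/r = 1.01×10^8 × 1.573×10^-7 / 0.0181 = 878.0 N·m.
ω = 2π·10.4 = 65.35 rad/s, so P_max = T_max·ω = 5.737×10^4 W.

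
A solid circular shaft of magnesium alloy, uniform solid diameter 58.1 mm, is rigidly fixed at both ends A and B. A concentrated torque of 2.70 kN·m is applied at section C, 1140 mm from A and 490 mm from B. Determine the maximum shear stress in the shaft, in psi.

7110 psi

With uniform GJ and both ends fixed, compatibility θ_AC = θ_CB gives T_A·a = T_B·b, together with T_A + T_B = T₀.
T_A = T₀·b/(a+b) = 2700·490/1630 = 811.7 N·m; T_B = 1888 N·m.
τ in each portion: τ_AC = 2.11×10^7 Pa, τ_CB = 4.90×10^7 Pa; maximum is in CB.
τ_max = T_CB·r/J = 1888·0.0290/1.12×10^-6 = 4.904×10^7 Pa.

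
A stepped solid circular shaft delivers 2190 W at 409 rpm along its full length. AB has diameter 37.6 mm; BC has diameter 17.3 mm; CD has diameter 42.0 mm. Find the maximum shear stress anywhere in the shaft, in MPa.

ω = 2π·409/60 = 42.83 rad/s, so T = P/ω = 2190 / 42.83 = 51.13 N·m.
Under the same torque, τ_max = 16T/(πd³) is largest where d is smallest — segment BC (d = 17.3 mm).
τ_max = 16·51.13/(π·(0.0173)³) = 5.029×10^7 Pa.

50.3 MPa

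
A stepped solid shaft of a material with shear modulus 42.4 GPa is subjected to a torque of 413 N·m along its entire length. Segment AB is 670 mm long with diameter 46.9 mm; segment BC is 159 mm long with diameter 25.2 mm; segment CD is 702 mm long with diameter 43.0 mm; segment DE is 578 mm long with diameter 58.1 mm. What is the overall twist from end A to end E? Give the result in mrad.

J_AB = π(0.0469)⁴/32 = 4.75×10^-7 m⁴; J_BC = π(0.0252)⁴/32 = 3.96×10^-8 m⁴; J_CD = π(0.0430)⁴/32 = 3.36×10^-7 m⁴; J_DE = π(0.0581)⁴/32 = 1.12×10^-6 m⁴.
θ = (T/G)·Σ L_i/J_i = (413.0/42.4×10⁹)·(0.670/4.75×10^-7 + 0.159/3.96×10^-8 + 0.702/3.36×10^-7 + 0.578/1.12×10^-6) = 0.07826 rad.

78.3 mrad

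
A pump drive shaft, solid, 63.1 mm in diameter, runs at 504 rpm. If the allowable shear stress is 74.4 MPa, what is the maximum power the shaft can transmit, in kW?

194 kW

J = πd⁴/32 = π(0.0631)⁴/32 = 1.556×10^-6 m⁴.
T_max = τ_allow·J/r = 7.44×10^7 × 1.556×10^-6 / 0.0316 = 3670 N·m.
ω = 2π·504/60 = 52.78 rad/s, so P_max = T_max·ω = 1.937×10^5 W.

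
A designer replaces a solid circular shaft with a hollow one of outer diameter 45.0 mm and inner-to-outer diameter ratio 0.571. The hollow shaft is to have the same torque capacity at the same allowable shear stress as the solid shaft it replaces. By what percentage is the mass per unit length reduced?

27.4 %

Equal τ_max and T ⇒ the solid shaft needs d_s³ = d_o³(1−k⁴), so d_s = 45.0·(1−0.571⁴)^(1/3) = 43.35 mm.
Area ratio A_h/A_s = d_o²(1−k²)/d_s² = (1−k²)/(1−k⁴)^(2/3) = 0.7264.
Mass saving = 1 − 0.7264 = 27.4 %.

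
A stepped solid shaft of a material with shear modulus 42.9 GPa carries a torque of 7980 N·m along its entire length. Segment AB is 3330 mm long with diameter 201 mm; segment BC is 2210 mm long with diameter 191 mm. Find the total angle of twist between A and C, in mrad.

J_AB = π(0.201)⁴/32 = 1.60×10^-4 m⁴; J_BC = π(0.191)⁴/32 = 1.31×10^-4 m⁴.
θ = (T/G)·Σ L_i/J_i = (7980/42.9×10⁹)·(3.33/1.60×10^-4 + 2.21/1.31×10^-4) = 7.012×10^-3 rad.

7.01 mrad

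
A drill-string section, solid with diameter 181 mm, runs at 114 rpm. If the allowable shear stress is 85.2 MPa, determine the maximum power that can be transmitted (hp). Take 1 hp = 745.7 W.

1590 hp

J = πd⁴/32 = π(0.181)⁴/32 = 1.054×10^-4 m⁴.
T_max = τ_allow·J/r = 8.52×10^7 × 1.054×10^-4 / 0.0905 = 99200 N·m.
ω = 2π·114/60 = 11.94 rad/s, so P_max = T_max·ω = 1.184×10^6 W.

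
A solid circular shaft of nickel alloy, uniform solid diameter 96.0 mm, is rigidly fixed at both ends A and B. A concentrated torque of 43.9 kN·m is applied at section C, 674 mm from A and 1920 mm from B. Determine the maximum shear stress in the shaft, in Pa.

With uniform GJ and both ends fixed, compatibility θ_AC = θ_CB gives T_A·a = T_B·b, together with T_A + T_B = T₀.
T_A = T₀·b/(a+b) = 43900·1920/2594 = 32490 N·m; T_B = 11410 N·m.
τ in each portion: τ_AC = 1.87×10^8 Pa, τ_CB = 6.57×10^7 Pa; maximum is in AC.
τ_max = T_AC·r/J = 32490·0.0480/8.34×10^-6 = 1.870×10^8 Pa.

1.87e8 Pa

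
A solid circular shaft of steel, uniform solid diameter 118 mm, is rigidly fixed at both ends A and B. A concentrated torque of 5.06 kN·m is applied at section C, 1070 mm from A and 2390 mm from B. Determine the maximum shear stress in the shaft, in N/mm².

With uniform GJ and both ends fixed, compatibility θ_AC = θ_CB gives T_A·a = T_B·b, together with T_A + T_B = T₀.
T_A = T₀·b/(a+b) = 5060·2390/3460 = 3495 N·m; T_B = 1565 N·m.
τ in each portion: τ_AC = 1.08×10^7 Pa, τ_CB = 4.85×10^6 Pa; maximum is in AC.
τ_max = T_AC·r/J = 3495·0.0590/1.90×10^-5 = 1.083×10^7 Pa.

10.8 N/mm²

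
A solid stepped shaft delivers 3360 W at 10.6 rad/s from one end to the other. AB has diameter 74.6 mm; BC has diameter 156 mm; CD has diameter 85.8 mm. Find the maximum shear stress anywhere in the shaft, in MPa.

3.89 MPa

ω = 10.6 rad/s, so T = P/ω = 3360 / 10.60 = 317.0 N·m.
Under the same torque, τ_max = 16T/(πd³) is largest where d is smallest — segment AB (d = 74.6 mm).
τ_max = 16·317.0/(π·(0.0746)³) = 3.889×10^6 Pa.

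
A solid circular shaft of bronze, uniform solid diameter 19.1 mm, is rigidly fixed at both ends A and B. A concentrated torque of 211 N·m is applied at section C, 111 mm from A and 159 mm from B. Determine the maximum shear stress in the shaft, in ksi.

With uniform GJ and both ends fixed, compatibility θ_AC = θ_CB gives T_A·a = T_B·b, together with T_A + T_B = T₀.
T_A = T₀·b/(a+b) = 211.0·159/270.0 = 124.3 N·m; T_B = 86.74 N·m.
τ in each portion: τ_AC = 9.08×10^7 Pa, τ_CB = 6.34×10^7 Pa; maximum is in AC.
τ_max = T_AC·r/J = 124.3·0.00955/1.31×10^-8 = 9.082×10^7 Pa.

13.2 ksi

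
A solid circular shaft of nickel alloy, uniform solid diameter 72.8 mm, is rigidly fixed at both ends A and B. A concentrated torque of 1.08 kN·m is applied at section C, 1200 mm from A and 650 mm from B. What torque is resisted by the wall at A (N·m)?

379 N·m

With uniform GJ and both ends fixed, compatibility θ_AC = θ_CB gives T_A·a = T_B·b, together with T_A + T_B = T₀.
T_A = T₀·b/(a+b) = 1080·650/1850 = 379.5 N·m; T_B = 700.5 N·m.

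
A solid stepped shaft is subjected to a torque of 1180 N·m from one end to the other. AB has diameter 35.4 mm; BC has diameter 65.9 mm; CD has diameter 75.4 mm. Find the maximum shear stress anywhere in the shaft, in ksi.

19.6 ksi

Under the same torque, τ_max = 16T/(πd³) is largest where d is smallest — segment AB (d = 35.4 mm).
τ_max = 16·1180/(π·(0.0354)³) = 1.355×10^8 Pa.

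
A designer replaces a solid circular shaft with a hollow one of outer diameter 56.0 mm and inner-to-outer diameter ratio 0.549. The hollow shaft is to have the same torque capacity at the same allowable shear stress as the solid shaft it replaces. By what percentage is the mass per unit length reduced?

25.6 %

Equal τ_max and T ⇒ the solid shaft needs d_s³ = d_o³(1−k⁴), so d_s = 56.0·(1−0.549⁴)^(1/3) = 54.25 mm.
Area ratio A_h/A_s = d_o²(1−k²)/d_s² = (1−k²)/(1−k⁴)^(2/3) = 0.7444.
Mass saving = 1 − 0.7444 = 25.6 %.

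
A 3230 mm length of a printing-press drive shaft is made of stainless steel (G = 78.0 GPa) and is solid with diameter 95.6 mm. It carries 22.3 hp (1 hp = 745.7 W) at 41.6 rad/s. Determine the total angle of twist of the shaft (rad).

ω = 41.6 rad/s, so T = P/ω = 22.3×745.7 / 41.60 = 399.7 N·m.
J = πd⁴/32 = π(0.0956)⁴/32 = 8.200×10^-6 m⁴.
θ = T·L/(G·J) = 399.7 × 3.23 / (78.0×10⁹ × 8.200×10^-6) = 2.019×10^-3 rad.

0.00202 rad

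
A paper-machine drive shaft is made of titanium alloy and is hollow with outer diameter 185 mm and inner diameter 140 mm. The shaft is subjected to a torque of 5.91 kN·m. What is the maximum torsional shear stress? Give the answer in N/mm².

7.07 N/mm²

J = π(d_o⁴ − d_i⁴)/32 = π(0.185⁴ − 0.140⁴)/32 = 7.728×10^-5 m⁴.
τ_max = T·r/J = 5910 × 0.0925 / 7.728×10^-5 = 7.074×10^6 Pa.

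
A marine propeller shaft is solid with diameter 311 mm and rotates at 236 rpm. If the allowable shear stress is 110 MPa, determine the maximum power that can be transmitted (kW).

J = πd⁴/32 = π(0.311)⁴/32 = 9.184×10^-4 m⁴.
T_max = τ_allow·J/r = 1.10×10^8 × 9.184×10^-4 / 0.155 = 649700 N·m.
ω = 2π·236/60 = 24.71 rad/s, so P_max = T_max·ω = 1.606×10^7 W.

16100 kW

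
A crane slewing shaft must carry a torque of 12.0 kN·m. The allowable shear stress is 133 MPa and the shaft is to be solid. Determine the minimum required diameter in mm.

For a solid shaft τ_max = 16T/(πd³), so d = (16T/(π τ_allow))^(1/3) = (16·12000/(π·1.33×10^8))^(1/3) = 0.07717 m.

77.2 mm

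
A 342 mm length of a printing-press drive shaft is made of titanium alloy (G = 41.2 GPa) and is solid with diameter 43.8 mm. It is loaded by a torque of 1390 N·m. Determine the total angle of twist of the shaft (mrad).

J = πd⁴/32 = π(0.0438)⁴/32 = 3.613×10^-7 m⁴.
θ = T·L/(G·J) = 1390 × 0.342 / (41.2×10⁹ × 3.613×10^-7) = 0.03193 rad.

31.9 mrad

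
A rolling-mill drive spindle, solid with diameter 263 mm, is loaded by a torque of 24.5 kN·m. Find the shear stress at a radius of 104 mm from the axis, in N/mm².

5.42 N/mm²

J = πd⁴/32 = π(0.263)⁴/32 = 4.697×10^-4 m⁴.
Shear stress varies linearly with radius: τ = T·r/J = 24500 × 0.104 / 4.697×10^-4 = 5.425×10^6 Pa.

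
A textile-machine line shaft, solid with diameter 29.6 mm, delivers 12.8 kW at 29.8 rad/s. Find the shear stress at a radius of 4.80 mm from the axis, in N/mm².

27.4 N/mm²

ω = 29.8 rad/s, so T = P/ω = 12.8×10³ / 29.80 = 429.5 N·m.
J = πd⁴/32 = π(0.0296)⁴/32 = 7.536×10^-8 m⁴.
Shear stress varies linearly with radius: τ = T·r/J = 429.5 × 0.00480 / 7.536×10^-8 = 2.736×10^7 Pa.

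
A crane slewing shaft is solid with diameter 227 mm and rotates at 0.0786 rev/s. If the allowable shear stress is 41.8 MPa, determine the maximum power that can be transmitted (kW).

47.4 kW

J = πd⁴/32 = π(0.227)⁴/32 = 2.607×10^-4 m⁴.
T_max = τ_allow·J/r = 4.18×10^7 × 2.607×10^-4 / 0.114 = 96000 N·m.
ω = 2π·0.0786 = 0.4939 rad/s, so P_max = T_max·ω = 4.741×10^4 W.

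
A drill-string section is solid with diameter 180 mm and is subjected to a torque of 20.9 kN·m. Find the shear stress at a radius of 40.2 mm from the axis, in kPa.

J = πd⁴/32 = π(0.180)⁴/32 = 1.031×10^-4 m⁴.
Shear stress varies linearly with radius: τ = T·r/J = 20900 × 0.0402 / 1.031×10^-4 = 8.152×10^6 Pa.

8150 kPa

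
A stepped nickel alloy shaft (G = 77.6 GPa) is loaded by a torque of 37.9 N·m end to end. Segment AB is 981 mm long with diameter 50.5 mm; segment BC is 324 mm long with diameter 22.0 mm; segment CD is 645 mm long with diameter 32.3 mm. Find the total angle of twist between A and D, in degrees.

J_AB = π(0.0505)⁴/32 = 6.39×10^-7 m⁴; J_BC = π(0.0220)⁴/32 = 2.30×10^-8 m⁴; J_CD = π(0.0323)⁴/32 = 1.07×10^-7 m⁴.
θ = (T/G)·Σ L_i/J_i = (37.90/77.6×10⁹)·(0.981/6.39×10^-7 + 0.324/2.30×10^-8 + 0.645/1.07×10^-7) = 0.01058 rad.

0.606°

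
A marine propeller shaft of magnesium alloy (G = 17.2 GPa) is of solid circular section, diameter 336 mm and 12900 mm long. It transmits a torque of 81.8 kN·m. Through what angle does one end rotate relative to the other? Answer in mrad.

J = πd⁴/32 = π(0.336)⁴/32 = 1.251×10^-3 m⁴.
θ = T·L/(G·J) = 81800 × 12.9 / (17.2×10⁹ × 1.251×10^-3) = 0.04903 rad.

49.0 mrad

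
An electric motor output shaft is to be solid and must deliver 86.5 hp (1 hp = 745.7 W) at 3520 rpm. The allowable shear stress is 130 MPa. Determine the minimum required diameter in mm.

19.0 mm

ω = 2π·3520/60 = 368.6 rad/s, so T = P/ω = 86.5×745.7 / 368.6 = 175.0 N·m.
For a solid shaft τ_max = 16T/(πd³), so d = (16T/(π τ_allow))^(1/3) = (16·175.0/(π·1.30×10^8))^(1/3) = 0.01900 m.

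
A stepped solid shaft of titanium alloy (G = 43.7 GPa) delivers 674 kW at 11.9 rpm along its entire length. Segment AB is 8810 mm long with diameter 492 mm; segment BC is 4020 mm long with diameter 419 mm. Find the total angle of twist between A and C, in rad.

ω = 2π·11.9/60 = 1.246 rad/s, so T = P/ω = 674×10³ / 1.246 = 540900 N·m.
J_AB = π(0.492)⁴/32 = 5.75×10^-3 m⁴; J_BC = π(0.419)⁴/32 = 3.03×10^-3 m⁴.
θ = (T/G)·Σ L_i/J_i = (540900/43.7×10⁹)·(8.81/5.75×10^-3 + 4.02/3.03×10^-3) = 0.03540 rad.

0.0354 rad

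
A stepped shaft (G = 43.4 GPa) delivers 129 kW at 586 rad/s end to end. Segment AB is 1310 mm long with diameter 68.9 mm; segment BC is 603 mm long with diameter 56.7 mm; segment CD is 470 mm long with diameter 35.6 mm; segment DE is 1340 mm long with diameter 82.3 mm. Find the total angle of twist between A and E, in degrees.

1.30°

ω = 586 rad/s, so T = P/ω = 129×10³ / 586.0 = 220.1 N·m.
J_AB = π(0.0689)⁴/32 = 2.21×10^-6 m⁴; J_BC = π(0.0567)⁴/32 = 1.01×10^-6 m⁴; J_CD = π(0.0356)⁴/32 = 1.58×10^-7 m⁴; J_DE = π(0.0823)⁴/32 = 4.50×10^-6 m⁴.
θ = (T/G)·Σ L_i/J_i = (220.1/43.4×10⁹)·(1.31/2.21×10^-6 + 0.603/1.01×10^-6 + 0.470/1.58×10^-7 + 1.34/4.50×10^-6) = 0.02264 rad.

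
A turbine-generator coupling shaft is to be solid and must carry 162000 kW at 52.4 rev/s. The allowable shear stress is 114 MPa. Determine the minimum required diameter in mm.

280 mm

ω = 2π·52.4 = 329.2 rad/s, so T = P/ω = 162000×10³ / 329.2 = 492000 N·m.
For a solid shaft τ_max = 16T/(πd³), so d = (16T/(π τ_allow))^(1/3) = (16·492000/(π·1.14×10^8))^(1/3) = 0.2801 m.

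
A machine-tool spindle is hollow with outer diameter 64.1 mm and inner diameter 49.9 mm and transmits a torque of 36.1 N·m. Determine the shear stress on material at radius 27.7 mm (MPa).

J = π(d_o⁴ − d_i⁴)/32 = π(0.0641⁴ − 0.0499⁴)/32 = 1.049×10^-6 m⁴.
Shear stress varies linearly with radius: τ = T·r/J = 36.10 × 0.0277 / 1.049×10^-6 = 9.535×10^5 Pa.

0.954 MPa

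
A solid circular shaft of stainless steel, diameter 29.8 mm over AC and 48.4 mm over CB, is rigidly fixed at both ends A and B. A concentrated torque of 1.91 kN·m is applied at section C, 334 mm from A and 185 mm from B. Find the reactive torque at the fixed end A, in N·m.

Compatibility: T_A·a/J_AC = T_B·b/J_CB with T_A + T_B = T₀.
J_AC = 7.74×10^-8 m⁴, J_CB = 5.39×10^-7 m⁴, so T_A = T₀·(J_AC/a)/((J_AC/a)+(J_CB/b)) = 140.8 N·m, T_B = 1769 N·m.

141 N·m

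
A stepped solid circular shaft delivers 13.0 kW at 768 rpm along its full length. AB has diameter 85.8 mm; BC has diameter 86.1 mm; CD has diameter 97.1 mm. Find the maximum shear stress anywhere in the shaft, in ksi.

0.189 ksi

ω = 2π·768/60 = 80.42 rad/s, so T = P/ω = 13.0×10³ / 80.42 = 161.6 N·m.
Under the same torque, τ_max = 16T/(πd³) is largest where d is smallest — segment AB (d = 85.8 mm).
τ_max = 16·161.6/(π·(0.0858)³) = 1.303×10^6 Pa.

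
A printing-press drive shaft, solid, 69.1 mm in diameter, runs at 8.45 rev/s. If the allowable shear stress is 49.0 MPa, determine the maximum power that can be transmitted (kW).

J = πd⁴/32 = π(0.0691)⁴/32 = 2.238×10^-6 m⁴.
T_max = τ_allow·J/r = 4.90×10^7 × 2.238×10^-6 / 0.0345 = 3174 N·m.
ω = 2π·8.45 = 53.09 rad/s, so P_max = T_max·ω = 1.685×10^5 W.

169 kW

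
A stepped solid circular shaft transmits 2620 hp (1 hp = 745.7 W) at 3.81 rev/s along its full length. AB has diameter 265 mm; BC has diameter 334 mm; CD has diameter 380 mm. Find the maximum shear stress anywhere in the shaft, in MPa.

22.3 MPa

ω = 2π·3.81 = 23.94 rad/s, so T = P/ω = 2620×745.7 / 23.94 = 81610 N·m.
Under the same torque, τ_max = 16T/(πd³) is largest where d is smallest — segment AB (d = 265 mm).
τ_max = 16·81610/(π·(0.265)³) = 2.234×10^7 Pa.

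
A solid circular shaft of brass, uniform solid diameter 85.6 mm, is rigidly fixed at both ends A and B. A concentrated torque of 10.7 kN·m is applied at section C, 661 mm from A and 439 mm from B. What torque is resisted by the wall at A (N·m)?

4270 N·m

With uniform GJ and both ends fixed, compatibility θ_AC = θ_CB gives T_A·a = T_B·b, together with T_A + T_B = T₀.
T_A = T₀·b/(a+b) = 10700·439/1100 = 4270 N·m; T_B = 6430 N·m.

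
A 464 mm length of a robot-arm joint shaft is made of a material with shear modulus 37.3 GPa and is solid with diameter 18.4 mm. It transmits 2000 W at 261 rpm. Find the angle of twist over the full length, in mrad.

ω = 2π·261/60 = 27.33 rad/s, so T = P/ω = 2000 / 27.33 = 73.17 N·m.
J = πd⁴/32 = π(0.0184)⁴/32 = 1.125×10^-8 m⁴.
θ = T·L/(G·J) = 73.17 × 0.464 / (37.3×10⁹ × 1.125×10^-8) = 0.08089 rad.

80.9 mrad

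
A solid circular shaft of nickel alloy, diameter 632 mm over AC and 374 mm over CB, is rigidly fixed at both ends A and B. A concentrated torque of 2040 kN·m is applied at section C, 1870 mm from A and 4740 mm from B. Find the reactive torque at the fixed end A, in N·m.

1.95e6 N·m

Compatibility: T_A·a/J_AC = T_B·b/J_CB with T_A + T_B = T₀.
J_AC = 0.0157 m⁴, J_CB = 1.92×10^-3 m⁴, so T_A = T₀·(J_AC/a)/((J_AC/a)+(J_CB/b)) = 1.946e6 N·m, T_B = 94140 N·m.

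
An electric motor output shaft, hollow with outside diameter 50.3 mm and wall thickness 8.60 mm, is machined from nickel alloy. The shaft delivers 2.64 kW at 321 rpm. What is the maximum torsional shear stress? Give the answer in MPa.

3.87 MPa

ω = 2π·321/60 = 33.62 rad/s, so T = P/ω = 2.64×10³ / 33.62 = 78.54 N·m.
J = π(d_o⁴ − d_i⁴)/32 = π(0.0503⁴ − 0.0331⁴)/32 = 5.106×10^-7 m⁴.
τ_max = T·r/J = 78.54 × 0.0251 / 5.106×10^-7 = 3.868×10^6 Pa.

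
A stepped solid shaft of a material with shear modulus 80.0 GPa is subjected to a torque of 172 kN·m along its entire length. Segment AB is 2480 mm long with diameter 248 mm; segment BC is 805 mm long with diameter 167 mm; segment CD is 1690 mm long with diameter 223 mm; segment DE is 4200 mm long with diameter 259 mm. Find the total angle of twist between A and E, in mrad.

J_AB = π(0.248)⁴/32 = 3.71×10^-4 m⁴; J_BC = π(0.167)⁴/32 = 7.64×10^-5 m⁴; J_CD = π(0.223)⁴/32 = 2.43×10^-4 m⁴; J_DE = π(0.259)⁴/32 = 4.42×10^-4 m⁴.
θ = (T/G)·Σ L_i/J_i = (172000/80.0×10⁹)·(2.48/3.71×10^-4 + 0.805/7.64×10^-5 + 1.69/2.43×10^-4 + 4.20/4.42×10^-4) = 0.07243 rad.

72.4 mrad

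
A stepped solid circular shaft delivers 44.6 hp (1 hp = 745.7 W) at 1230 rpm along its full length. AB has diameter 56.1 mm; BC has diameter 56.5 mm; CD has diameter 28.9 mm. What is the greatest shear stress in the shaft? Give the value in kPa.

54500 kPa

ω = 2π·1230/60 = 128.8 rad/s, so T = P/ω = 44.6×745.7 / 128.8 = 258.2 N·m.
Under the same torque, τ_max = 16T/(πd³) is largest where d is smallest — segment CD (d = 28.9 mm).
τ_max = 16·258.2/(π·(0.0289)³) = 5.448×10^7 Pa.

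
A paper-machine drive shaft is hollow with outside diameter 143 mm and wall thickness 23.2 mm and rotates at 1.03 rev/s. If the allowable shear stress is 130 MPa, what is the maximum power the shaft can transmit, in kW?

J = π(d_o⁴ − d_i⁴)/32 = π(0.143⁴ − 0.0966⁴)/32 = 3.250×10^-5 m⁴.
T_max = τ_allow·J/r = 1.30×10^8 × 3.250×10^-5 / 0.0715 = 59100 N·m.
ω = 2π·1.03 = 6.472 rad/s, so P_max = T_max·ω = 3.825×10^5 W.

382 kW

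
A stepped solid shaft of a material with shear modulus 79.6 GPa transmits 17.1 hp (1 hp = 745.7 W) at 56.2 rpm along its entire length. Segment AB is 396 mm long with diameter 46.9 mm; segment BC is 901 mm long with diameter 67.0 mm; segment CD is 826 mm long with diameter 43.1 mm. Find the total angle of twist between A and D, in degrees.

ω = 2π·56.2/60 = 5.885 rad/s, so T = P/ω = 17.1×745.7 / 5.885 = 2167 N·m.
J_AB = π(0.0469)⁴/32 = 4.75×10^-7 m⁴; J_BC = π(0.0670)⁴/32 = 1.98×10^-6 m⁴; J_CD = π(0.0431)⁴/32 = 3.39×10^-7 m⁴.
θ = (T/G)·Σ L_i/J_i = (2167/79.6×10⁹)·(0.396/4.75×10^-7 + 0.901/1.98×10^-6 + 0.826/3.39×10^-7) = 0.1015 rad.

5.81°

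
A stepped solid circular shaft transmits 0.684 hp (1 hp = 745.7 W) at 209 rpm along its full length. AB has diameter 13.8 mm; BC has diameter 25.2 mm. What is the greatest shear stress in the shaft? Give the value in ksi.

6.55 ksi

ω = 2π·209/60 = 21.89 rad/s, so T = P/ω = 0.684×745.7 / 21.89 = 23.30 N·m.
Under the same torque, τ_max = 16T/(πd³) is largest where d is smallest — segment AB (d = 13.8 mm).
τ_max = 16·23.30/(π·(0.0138)³) = 4.516×10^7 Pa.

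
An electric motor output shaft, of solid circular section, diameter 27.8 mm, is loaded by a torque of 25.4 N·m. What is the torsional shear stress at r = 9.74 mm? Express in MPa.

J = πd⁴/32 = π(0.0278)⁴/32 = 5.864×10^-8 m⁴.
Shear stress varies linearly with radius: τ = T·r/J = 25.40 × 0.00974 / 5.864×10^-8 = 4.219×10^6 Pa.

4.22 MPa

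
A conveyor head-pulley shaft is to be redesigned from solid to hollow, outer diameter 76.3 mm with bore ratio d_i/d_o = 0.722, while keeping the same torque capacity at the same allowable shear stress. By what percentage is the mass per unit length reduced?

Equal τ_max and T ⇒ the solid shaft needs d_s³ = d_o³(1−k⁴), so d_s = 76.3·(1−0.722⁴)^(1/3) = 68.65 mm.
Area ratio A_h/A_s = d_o²(1−k²)/d_s² = (1−k²)/(1−k⁴)^(2/3) = 0.5914.
Mass saving = 1 − 0.5914 = 40.9 %.

40.9 %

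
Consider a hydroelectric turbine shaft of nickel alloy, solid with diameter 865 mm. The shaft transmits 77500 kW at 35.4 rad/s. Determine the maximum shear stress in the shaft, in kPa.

17200 kPa

ω = 35.4 rad/s, so T = P/ω = 77500×10³ / 35.40 = 2.189e6 N·m.
J = πd⁴/32 = π(0.865)⁴/32 = 0.05496 m⁴.
τ_max = T·r/J = 2.189e6 × 0.432 / 0.05496 = 1.723×10^7 Pa.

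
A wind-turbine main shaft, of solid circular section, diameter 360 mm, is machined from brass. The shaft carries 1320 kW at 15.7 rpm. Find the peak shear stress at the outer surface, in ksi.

ω = 2π·15.7/60 = 1.644 rad/s, so T = P/ω = 1320×10³ / 1.644 = 802900 N·m.
J = πd⁴/32 = π(0.360)⁴/32 = 1.649×10^-3 m⁴.
τ_max = T·r/J = 802900 × 0.180 / 1.649×10^-3 = 8.764×10^7 Pa.

12.7 ksi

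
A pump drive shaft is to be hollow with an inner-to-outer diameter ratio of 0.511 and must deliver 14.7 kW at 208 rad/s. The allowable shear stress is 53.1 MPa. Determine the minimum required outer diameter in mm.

ω = 208 rad/s, so T = P/ω = 14.7×10³ / 208.0 = 70.67 N·m.
For a hollow shaft with d_i/d_o = 0.511: τ_max = 16T/(π d_o³ (1−k⁴)), so d_o = [16T/(π τ_allow (1−k⁴))]^(1/3) = [16·70.67/(π·5.31×10^7·0.9318)]^(1/3) = 0.01938 m.

19.4 mm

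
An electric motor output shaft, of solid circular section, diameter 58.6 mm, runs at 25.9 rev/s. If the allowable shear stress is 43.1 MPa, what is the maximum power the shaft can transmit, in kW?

J = πd⁴/32 = π(0.0586)⁴/32 = 1.158×10^-6 m⁴.
T_max = τ_allow·J/r = 4.31×10^7 × 1.158×10^-6 / 0.0293 = 1703 N·m.
ω = 2π·25.9 = 162.7 rad/s, so P_max = T_max·ω = 2.771×10^5 W.

277 kW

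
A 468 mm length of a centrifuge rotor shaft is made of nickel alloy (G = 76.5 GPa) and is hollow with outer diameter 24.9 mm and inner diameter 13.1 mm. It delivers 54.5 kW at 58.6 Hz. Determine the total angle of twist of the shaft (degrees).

ω = 2π·58.6 = 368.2 rad/s, so T = P/ω = 54.5×10³ / 368.2 = 148.0 N·m.
J = π(d_o⁴ − d_i⁴)/32 = π(0.0249⁴ − 0.0131⁴)/32 = 3.485×10^-8 m⁴.
θ = T·L/(G·J) = 148.0 × 0.468 / (76.5×10⁹ × 3.485×10^-8) = 0.02598 rad.

1.49°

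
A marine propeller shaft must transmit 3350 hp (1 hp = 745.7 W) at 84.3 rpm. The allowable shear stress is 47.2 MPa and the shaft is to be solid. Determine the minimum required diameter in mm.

313 mm

ω = 2π·84.3/60 = 8.828 rad/s, so T = P/ω = 3350×745.7 / 8.828 = 283000 N·m.
For a solid shaft τ_max = 16T/(πd³), so d = (16T/(π τ_allow))^(1/3) = (16·283000/(π·4.72×10^7))^(1/3) = 0.3126 m.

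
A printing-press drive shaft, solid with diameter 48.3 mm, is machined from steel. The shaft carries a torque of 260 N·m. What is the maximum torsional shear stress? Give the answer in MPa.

J = πd⁴/32 = π(0.0483)⁴/32 = 5.343×10^-7 m⁴.
τ_max = T·r/J = 260.0 × 0.0241 / 5.343×10^-7 = 1.175×10^7 Pa.

11.8 MPa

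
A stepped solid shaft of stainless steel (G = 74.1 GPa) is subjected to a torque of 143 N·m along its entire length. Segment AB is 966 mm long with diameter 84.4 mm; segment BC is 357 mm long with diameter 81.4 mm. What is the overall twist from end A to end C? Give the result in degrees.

0.0306°

J_AB = π(0.0844)⁴/32 = 4.98×10^-6 m⁴; J_BC = π(0.0814)⁴/32 = 4.31×10^-6 m⁴.
θ = (T/G)·Σ L_i/J_i = (143.0/74.1×10⁹)·(0.966/4.98×10^-6 + 0.357/4.31×10^-6) = 5.341×10^-4 rad.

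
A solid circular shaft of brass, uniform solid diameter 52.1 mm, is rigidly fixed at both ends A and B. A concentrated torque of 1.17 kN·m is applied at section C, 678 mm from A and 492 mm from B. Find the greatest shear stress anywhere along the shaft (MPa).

24.4 MPa

With uniform GJ and both ends fixed, compatibility θ_AC = θ_CB gives T_A·a = T_B·b, together with T_A + T_B = T₀.
T_A = T₀·b/(a+b) = 1170·492/1170 = 492.0 N·m; T_B = 678.0 N·m.
τ in each portion: τ_AC = 1.77×10^7 Pa, τ_CB = 2.44×10^7 Pa; maximum is in CB.
τ_max = T_CB·r/J = 678.0·0.0261/7.23×10^-7 = 2.442×10^7 Pa.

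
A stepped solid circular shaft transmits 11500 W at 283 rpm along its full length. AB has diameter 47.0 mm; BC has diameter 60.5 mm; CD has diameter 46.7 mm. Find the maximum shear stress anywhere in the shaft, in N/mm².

ω = 2π·283/60 = 29.64 rad/s, so T = P/ω = 11500 / 29.64 = 388.0 N·m.
Under the same torque, τ_max = 16T/(πd³) is largest where d is smallest — segment CD (d = 46.7 mm).
τ_max = 16·388.0/(π·(0.0467)³) = 1.940×10^7 Pa.

19.4 N/mm²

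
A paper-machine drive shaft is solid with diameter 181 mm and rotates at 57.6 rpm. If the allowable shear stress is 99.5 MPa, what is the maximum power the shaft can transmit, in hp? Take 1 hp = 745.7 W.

937 hp

J = πd⁴/32 = π(0.181)⁴/32 = 1.054×10^-4 m⁴.
T_max = τ_allow·J/r = 9.95×10^7 × 1.054×10^-4 / 0.0905 = 115800 N·m.
ω = 2π·57.6/60 = 6.032 rad/s, so P_max = T_max·ω = 6.988×10^5 W.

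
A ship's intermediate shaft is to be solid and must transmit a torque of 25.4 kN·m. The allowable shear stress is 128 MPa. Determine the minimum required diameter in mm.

For a solid shaft τ_max = 16T/(πd³), so d = (16T/(π τ_allow))^(1/3) = (16·25400/(π·1.28×10^8))^(1/3) = 0.1004 m.

100 mm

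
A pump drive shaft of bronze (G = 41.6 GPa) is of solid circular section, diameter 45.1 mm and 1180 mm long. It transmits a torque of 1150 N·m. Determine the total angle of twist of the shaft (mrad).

80.3 mrad

J = πd⁴/32 = π(0.0451)⁴/32 = 4.062×10^-7 m⁴.
θ = T·L/(G·J) = 1150 × 1.18 / (41.6×10⁹ × 4.062×10^-7) = 0.08031 rad.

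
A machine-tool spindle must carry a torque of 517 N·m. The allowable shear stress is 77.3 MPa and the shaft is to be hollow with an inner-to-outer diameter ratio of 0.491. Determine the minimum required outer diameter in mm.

For a hollow shaft with d_i/d_o = 0.491: τ_max = 16T/(π d_o³ (1−k⁴)), so d_o = [16T/(π τ_allow (1−k⁴))]^(1/3) = [16·517.0/(π·7.73×10^7·0.9419)]^(1/3) = 0.03307 m.

33.1 mm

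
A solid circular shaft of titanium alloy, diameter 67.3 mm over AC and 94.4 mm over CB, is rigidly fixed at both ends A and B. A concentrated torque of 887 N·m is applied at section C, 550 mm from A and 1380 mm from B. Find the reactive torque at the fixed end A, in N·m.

Compatibility: T_A·a/J_AC = T_B·b/J_CB with T_A + T_B = T₀.
J_AC = 2.01×10^-6 m⁴, J_CB = 7.80×10^-6 m⁴, so T_A = T₀·(J_AC/a)/((J_AC/a)+(J_CB/b)) = 348.8 N·m, T_B = 538.2 N·m.

349 N·m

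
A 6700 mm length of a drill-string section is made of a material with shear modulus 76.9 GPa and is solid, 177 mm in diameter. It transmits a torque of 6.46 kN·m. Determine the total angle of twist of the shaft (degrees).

0.335°

J = πd⁴/32 = π(0.177)⁴/32 = 9.636×10^-5 m⁴.
θ = T·L/(G·J) = 6460 × 6.70 / (76.9×10⁹ × 9.636×10^-5) = 5.841×10^-3 rad.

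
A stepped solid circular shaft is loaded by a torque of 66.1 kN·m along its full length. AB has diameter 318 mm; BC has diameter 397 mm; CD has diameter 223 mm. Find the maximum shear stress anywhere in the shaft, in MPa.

30.4 MPa

Under the same torque, τ_max = 16T/(πd³) is largest where d is smallest — segment CD (d = 223 mm).
τ_max = 16·66100/(π·(0.223)³) = 3.036×10^7 Pa.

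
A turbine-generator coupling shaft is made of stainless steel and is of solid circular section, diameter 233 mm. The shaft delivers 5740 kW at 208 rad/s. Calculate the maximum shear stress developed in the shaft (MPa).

11.1 MPa

ω = 208 rad/s, so T = P/ω = 5740×10³ / 208.0 = 27600 N·m.
J = πd⁴/32 = π(0.233)⁴/32 = 2.894×10^-4 m⁴.
τ_max = T·r/J = 27600 × 0.117 / 2.894×10^-4 = 1.111×10^7 Pa.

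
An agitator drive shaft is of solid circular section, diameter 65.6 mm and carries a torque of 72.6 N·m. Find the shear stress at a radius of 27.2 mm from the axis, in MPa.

1.09 MPa

J = πd⁴/32 = π(0.0656)⁴/32 = 1.818×10^-6 m⁴.
Shear stress varies linearly with radius: τ = T·r/J = 72.60 × 0.0272 / 1.818×10^-6 = 1.086×10^6 Pa.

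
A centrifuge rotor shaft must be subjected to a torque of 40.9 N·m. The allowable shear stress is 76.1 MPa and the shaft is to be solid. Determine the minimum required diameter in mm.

14.0 mm

For a solid shaft τ_max = 16T/(πd³), so d = (16T/(π τ_allow))^(1/3) = (16·40.90/(π·7.61×10^7))^(1/3) = 0.01399 m.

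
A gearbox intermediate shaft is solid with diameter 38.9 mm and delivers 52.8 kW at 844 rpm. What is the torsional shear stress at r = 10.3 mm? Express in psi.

ω = 2π·844/60 = 88.38 rad/s, so T = P/ω = 52.8×10³ / 88.38 = 597.4 N·m.
J = πd⁴/32 = π(0.0389)⁴/32 = 2.248×10^-7 m⁴.
Shear stress varies linearly with radius: τ = T·r/J = 597.4 × 0.0103 / 2.248×10^-7 = 2.737×10^7 Pa.

3970 psi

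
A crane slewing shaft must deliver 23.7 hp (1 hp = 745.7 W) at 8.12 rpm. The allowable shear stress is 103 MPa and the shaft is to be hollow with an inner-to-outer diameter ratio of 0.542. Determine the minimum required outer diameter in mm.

ω = 2π·8.12/60 = 0.8503 rad/s, so T = P/ω = 23.7×745.7 / 0.8503 = 20780 N·m.
For a hollow shaft with d_i/d_o = 0.542: τ_max = 16T/(π d_o³ (1−k⁴)), so d_o = [16T/(π τ_allow (1−k⁴))]^(1/3) = [16·20780/(π·1.03×10^8·0.9137)]^(1/3) = 0.1040 m.

104 mm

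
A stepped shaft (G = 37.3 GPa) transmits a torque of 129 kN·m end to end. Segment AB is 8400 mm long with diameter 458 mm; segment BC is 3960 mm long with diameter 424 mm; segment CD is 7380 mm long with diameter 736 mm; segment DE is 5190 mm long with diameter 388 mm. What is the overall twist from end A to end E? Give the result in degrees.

J_AB = π(0.458)⁴/32 = 4.32×10^-3 m⁴; J_BC = π(0.424)⁴/32 = 3.17×10^-3 m⁴; J_CD = π(0.736)⁴/32 = 0.0288 m⁴; J_DE = π(0.388)⁴/32 = 2.22×10^-3 m⁴.
θ = (T/G)·Σ L_i/J_i = (129000/37.3×10⁹)·(8.40/4.32×10^-3 + 3.96/3.17×10^-3 + 7.38/0.0288 + 5.19/2.22×10^-3) = 0.01999 rad.

1.15°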